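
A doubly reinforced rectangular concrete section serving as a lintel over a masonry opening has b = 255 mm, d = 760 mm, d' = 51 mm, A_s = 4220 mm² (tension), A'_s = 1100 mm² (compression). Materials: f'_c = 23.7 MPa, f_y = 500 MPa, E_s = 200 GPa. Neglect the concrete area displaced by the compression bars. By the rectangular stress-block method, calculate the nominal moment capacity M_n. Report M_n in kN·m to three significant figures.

Assume both tension and compression steel yield.
Net tension couple steel: A_s − A'_s = 3120 mm².
a = (A_s − A'_s) f_y / (0.85 f'_c b) = 1560000/(0.85 × 23.7 × 255) = 303.68 mm.
c = a/β₁ = 303.68/0.85 = 357.27 mm; ε'_s = 0.003(c − d')/c = 0.0026 ≥ f_y/E_s = 0.0025, so compression steel does yield.
M_n = (A_s − A'_s) f_y (d − a/2) + A'_s f_y (d − d') = [1560000 × (760 − 151.84) + 550000 × (760 − 51)] × 10⁻⁶ = 948.73 + 389.95 = 1338.68 kN·m.

M_n ≈ 1340 kN·m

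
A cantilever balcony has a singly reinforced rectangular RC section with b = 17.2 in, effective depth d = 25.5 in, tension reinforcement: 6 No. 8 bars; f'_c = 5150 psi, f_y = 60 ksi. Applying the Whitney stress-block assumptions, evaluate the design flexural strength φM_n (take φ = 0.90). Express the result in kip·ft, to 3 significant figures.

φM_n ≈ 504 kip·ft

A_s = 6 × 0.79 = 4.74 in².
T = A_s f_y = 4.74 × 60 = 284.4 kips.
a = T/(0.85 f'_c b) = 284.4/(0.85 × 5.15 × 17.2) = 3.777 in.
M_n = T(d − a/2) = 284.4 × (25.5 − 1.8885) = 6715.1 kip·in = 6715.1/12 = 559.59 kip·ft.
φM_n = 0.90 × 559.59 = 503.63 kip·ft.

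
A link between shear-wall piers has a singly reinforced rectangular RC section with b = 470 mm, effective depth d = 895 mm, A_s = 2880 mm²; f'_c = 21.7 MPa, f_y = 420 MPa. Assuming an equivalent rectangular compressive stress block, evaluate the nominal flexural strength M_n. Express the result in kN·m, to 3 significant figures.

M_n ≈ 998 kN·m

T = A_s f_y = 2880 × 420 = 1209600 N = 1209.6 kN.
From C = T: a = T/(0.85 f'_c b) = 1209600/(0.85 × 21.7 × 470) = 139.53 mm.
M_n = T(d − a/2) = 1209.6 kN × (895 − 69.765) mm = 998.20 kN·m.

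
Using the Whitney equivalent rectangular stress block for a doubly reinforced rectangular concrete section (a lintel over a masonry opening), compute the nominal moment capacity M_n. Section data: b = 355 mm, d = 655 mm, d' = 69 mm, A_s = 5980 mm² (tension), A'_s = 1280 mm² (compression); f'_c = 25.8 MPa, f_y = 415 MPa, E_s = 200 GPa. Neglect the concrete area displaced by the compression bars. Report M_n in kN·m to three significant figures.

Assume both tension and compression steel yield.
Net tension couple steel: A_s − A'_s = 4700 mm².
a = (A_s − A'_s) f_y / (0.85 f'_c b) = 1950500/(0.85 × 25.8 × 355) = 250.54 mm.
c = a/β₁ = 250.54/0.85 = 294.75 mm; ε'_s = 0.003(c − d')/c = 0.0023 ≥ f_y/E_s = 0.0021, so compression steel does yield.
M_n = (A_s − A'_s) f_y (d − a/2) + A'_s f_y (d − d') = [1950500 × (655 − 125.27) + 531200 × (655 − 69)] × 10⁻⁶ = 1033.24 + 311.28 = 1344.52 kN·m.

M_n ≈ 1340 kN·m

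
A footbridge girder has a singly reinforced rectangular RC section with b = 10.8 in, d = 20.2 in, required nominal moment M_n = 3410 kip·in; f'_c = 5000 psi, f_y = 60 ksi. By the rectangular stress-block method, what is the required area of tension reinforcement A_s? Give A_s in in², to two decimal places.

From M_n = 0.85 f'_c a b (d − a/2):
a = d − √(d² − 2M_n/(0.85 f'_c b)) = 20.2 − √(20.2² − 2 × 3410/(0.85 × 5 × 10.8)) = 4.092 in.
A_s = 0.85 f'_c a b / f_y = 0.85 × 5 × 4.092 × 10.8 / 60 = 3.130 in².

A_s ≈ 3.13 in²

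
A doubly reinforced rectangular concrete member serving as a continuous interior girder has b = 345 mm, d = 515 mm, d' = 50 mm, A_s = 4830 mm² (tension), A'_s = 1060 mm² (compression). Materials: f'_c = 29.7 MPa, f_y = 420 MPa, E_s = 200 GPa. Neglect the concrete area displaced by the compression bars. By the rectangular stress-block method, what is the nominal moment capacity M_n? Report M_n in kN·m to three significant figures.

Assume both tension and compression steel yield.
Net tension couple steel: A_s − A'_s = 3770 mm².
a = (A_s − A'_s) f_y / (0.85 f'_c b) = 1583400/(0.85 × 29.7 × 345) = 181.80 mm.
c = a/β₁ = 181.80/0.838 = 216.95 mm; ε'_s = 0.003(c − d')/c = 0.0023 ≥ f_y/E_s = 0.0021, so compression steel does yield.
M_n = (A_s − A'_s) f_y (d − a/2) + A'_s f_y (d − d') = [1583400 × (515 − 90.9) + 445200 × (515 − 50)] × 10⁻⁶ = 671.52 + 207.02 = 878.54 kN·m.

M_n ≈ 879 kN·m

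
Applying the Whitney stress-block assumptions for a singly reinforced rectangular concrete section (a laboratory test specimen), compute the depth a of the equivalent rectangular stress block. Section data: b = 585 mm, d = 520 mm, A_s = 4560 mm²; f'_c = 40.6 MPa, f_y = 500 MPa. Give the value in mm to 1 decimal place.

T = A_s f_y = 4560 × 500 = 2280000 N = 2280 kN.
Setting C = 0.85 f'_c a b equal to T: a = 2280000/(0.85 × 40.6 × 585) = 112.9 mm.

a ≈ 112.9 mm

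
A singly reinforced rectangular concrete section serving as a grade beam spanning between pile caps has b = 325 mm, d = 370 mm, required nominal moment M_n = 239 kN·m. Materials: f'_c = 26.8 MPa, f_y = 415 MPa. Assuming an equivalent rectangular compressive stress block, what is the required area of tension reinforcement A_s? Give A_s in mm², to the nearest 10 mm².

With M_n = 0.85 f'_c a b (d − a/2), solve the quadratic for a:
a = d − √(d² − 2M_n/(0.85 f'_c b)) = 370 − √(370² − 2 × 239×10⁶/(0.85 × 26.8 × 325)) = 101.05 mm.
A_s = 0.85 f'_c a b / f_y = 0.85 × 26.8 × 101.05 × 325 / 415 = 1802.7 mm².

A_s ≈ 1800 mm²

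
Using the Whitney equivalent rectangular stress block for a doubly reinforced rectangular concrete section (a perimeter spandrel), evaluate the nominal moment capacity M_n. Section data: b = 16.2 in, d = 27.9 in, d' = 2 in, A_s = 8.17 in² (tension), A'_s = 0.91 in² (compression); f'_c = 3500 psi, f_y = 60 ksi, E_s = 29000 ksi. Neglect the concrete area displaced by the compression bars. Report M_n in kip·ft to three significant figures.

Assume both steels yield.
a = (A_s − A'_s) f_y/(0.85 f'_c b) = (8.17 − 0.91) × 60/(0.85 × 3.5 × 16.2) = 9.038 in.
c = a/β₁ = 9.038/0.85 = 10.633 in; ε'_s = 0.003(c − d')/c = 0.0024 ≥ ε_y = 0.0021, so the compression steel yields.
M_n = (A_s − A'_s) f_y (d − a/2) + A'_s f_y (d − d') = 435.6 × (27.9 − 4.519) + 54.6 × (27.9 − 2) = 10184.8 + 1414.1 = 11598.9 kip·in = 11598.9/12 = 966.58 kip·ft.

M_n ≈ 967 kip·ft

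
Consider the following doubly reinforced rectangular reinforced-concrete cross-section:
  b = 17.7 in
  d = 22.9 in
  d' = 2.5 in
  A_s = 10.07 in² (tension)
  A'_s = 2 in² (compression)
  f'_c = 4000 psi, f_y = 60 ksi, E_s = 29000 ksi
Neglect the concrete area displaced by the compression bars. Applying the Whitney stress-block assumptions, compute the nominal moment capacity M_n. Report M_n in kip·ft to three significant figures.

Assume both steels yield.
a = (A_s − A'_s) f_y/(0.85 f'_c b) = (10.07 − 2) × 60/(0.85 × 4 × 17.7) = 8.046 in.
c = a/β₁ = 8.046/0.85 = 9.466 in; ε'_s = 0.003(c − d')/c = 0.0022 ≥ ε_y = 0.0021, so the compression steel yields.
M_n = (A_s − A'_s) f_y (d − a/2) + A'_s f_y (d − d') = 484.2 × (22.9 − 4.023) + 120 × (22.9 − 2.5) = 9140.2 + 2448.0 = 11588.2 kip·in = 11588.2/12 = 965.68 kip·ft.

M_n ≈ 966 kip·ft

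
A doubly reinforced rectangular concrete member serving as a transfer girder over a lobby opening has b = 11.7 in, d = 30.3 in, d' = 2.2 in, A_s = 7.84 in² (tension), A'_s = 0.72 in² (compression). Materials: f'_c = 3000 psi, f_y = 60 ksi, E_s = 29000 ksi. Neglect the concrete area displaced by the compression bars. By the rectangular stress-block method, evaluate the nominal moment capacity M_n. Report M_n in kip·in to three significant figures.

Assume both steels yield.
a = (A_s − A'_s) f_y/(0.85 f'_c b) = (7.84 − 0.72) × 60/(0.85 × 3 × 11.7) = 14.319 in.
c = a/β₁ = 14.319/0.85 = 16.846 in; ε'_s = 0.003(c − d')/c = 0.0026 ≥ ε_y = 0.0021, so the compression steel yields.
M_n = (A_s − A'_s) f_y (d − a/2) + A'_s f_y (d − d') = 427.2 × (30.3 − 7.1595) + 43.2 × (30.3 − 2.2) = 9885.6 + 1213.9 = 11099.5 kip·in.

M_n ≈ 11100 kip·in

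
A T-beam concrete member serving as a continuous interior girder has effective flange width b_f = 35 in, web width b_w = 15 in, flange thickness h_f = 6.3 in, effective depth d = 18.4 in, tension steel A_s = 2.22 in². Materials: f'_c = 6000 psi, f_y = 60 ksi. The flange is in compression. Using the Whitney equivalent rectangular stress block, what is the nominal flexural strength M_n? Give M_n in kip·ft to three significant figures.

M_n ≈ 200 kip·ft

Tension: T = A_s f_y = 2.22 × 60 = 133.2 kips.
Try a within the flange: a = T/(0.85 f'_c b_f) = 133.2/(0.85 × 6 × 35) = 0.746 in.
Since a = 0.746 ≤ h_f = 6.3 in, the stress block lies entirely in the flange; analyse as a rectangular beam of width b_f.
M_n = T(d − a/2) = 133.2 × (18.4 − 0.373) = 2401.2 kip·in.
M_n = 2401.2/12 = 200.10 kip·ft.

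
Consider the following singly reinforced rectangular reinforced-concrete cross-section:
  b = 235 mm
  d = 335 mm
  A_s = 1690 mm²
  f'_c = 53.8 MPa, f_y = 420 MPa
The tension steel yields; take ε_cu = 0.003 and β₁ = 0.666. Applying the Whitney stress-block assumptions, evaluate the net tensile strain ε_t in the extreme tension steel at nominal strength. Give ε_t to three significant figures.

ε_t ≈ 0.00713

a = A_s f_y/(0.85 f'_c b) = 66.05 mm.
β₁ = 0.666, so c = a/β₁ = 66.05/0.666 = 99.17 mm.
From the linear strain diagram with ε_cu = 0.003: ε_t = 0.003 (d − c)/c = 0.003 × (335 − 99.17)/99.17 = 0.00713.
Since ε_t ≥ 0.005, the section is tension-controlled.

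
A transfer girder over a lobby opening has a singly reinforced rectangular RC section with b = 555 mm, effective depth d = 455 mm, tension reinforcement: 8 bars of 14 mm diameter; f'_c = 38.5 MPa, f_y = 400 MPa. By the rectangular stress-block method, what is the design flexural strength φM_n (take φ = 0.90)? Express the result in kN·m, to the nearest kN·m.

φM_n ≈ 196 kN·m

A_s = 8 × 154 = 1232 mm².
T = A_s f_y = 1232 × 400 = 492800 N = 492.8 kN.
From C = T: a = T/(0.85 f'_c b) = 492800/(0.85 × 38.5 × 555) = 27.13 mm.
M_n = T(d − a/2) = 492.8 kN × (455 − 13.565) mm = 217.54 kN·m.
φM_n = 0.90 × 217.54 = 195.79 kN·m.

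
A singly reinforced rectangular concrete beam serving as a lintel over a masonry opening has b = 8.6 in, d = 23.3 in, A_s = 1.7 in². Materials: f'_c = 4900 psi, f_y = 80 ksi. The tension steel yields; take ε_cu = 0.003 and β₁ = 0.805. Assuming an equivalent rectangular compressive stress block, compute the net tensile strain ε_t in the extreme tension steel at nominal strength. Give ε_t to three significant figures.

a = A_s f_y/(0.85 f'_c b) = 3.797 in.
β₁ = 0.805, so c = a/β₁ = 3.797/0.805 = 4.717 in.
From the linear strain diagram with ε_cu = 0.003: ε_t = 0.003 (d − c)/c = 0.003 × (23.3 − 4.717)/4.717 = 0.0118.
Since ε_t ≥ 0.005, the section is tension-controlled.

ε_t ≈ 0.0118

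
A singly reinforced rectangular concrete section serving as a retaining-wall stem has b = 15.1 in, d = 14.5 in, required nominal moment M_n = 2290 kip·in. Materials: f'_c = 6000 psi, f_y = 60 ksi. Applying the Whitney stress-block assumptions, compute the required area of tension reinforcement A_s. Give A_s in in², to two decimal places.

A_s ≈ 2.85 in²

From M_n = 0.85 f'_c a b (d − a/2):
a = d − √(d² − 2M_n/(0.85 f'_c b)) = 14.5 − √(14.5² − 2 × 2290/(0.85 × 6 × 15.1)) = 2.221 in.
A_s = 0.85 f'_c a b / f_y = 0.85 × 6 × 2.221 × 15.1 / 60 = 2.851 in².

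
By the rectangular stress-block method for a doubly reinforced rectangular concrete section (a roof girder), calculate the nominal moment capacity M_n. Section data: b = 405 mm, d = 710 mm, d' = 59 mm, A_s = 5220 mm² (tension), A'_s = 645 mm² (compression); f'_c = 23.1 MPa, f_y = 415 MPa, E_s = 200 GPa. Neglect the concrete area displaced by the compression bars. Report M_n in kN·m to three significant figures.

Assume both tension and compression steel yield.
Net tension couple steel: A_s − A'_s = 4575 mm².
a = (A_s − A'_s) f_y / (0.85 f'_c b) = 1898625/(0.85 × 23.1 × 405) = 238.76 mm.
c = a/β₁ = 238.76/0.85 = 280.89 mm; ε'_s = 0.003(c − d')/c = 0.0024 ≥ f_y/E_s = 0.0021, so compression steel does yield.
M_n = (A_s − A'_s) f_y (d − a/2) + A'_s f_y (d − d') = [1898625 × (710 − 119.38) + 267675 × (710 − 59)] × 10⁻⁶ = 1121.37 + 174.26 = 1295.63 kN·m.

M_n ≈ 1300 kN·m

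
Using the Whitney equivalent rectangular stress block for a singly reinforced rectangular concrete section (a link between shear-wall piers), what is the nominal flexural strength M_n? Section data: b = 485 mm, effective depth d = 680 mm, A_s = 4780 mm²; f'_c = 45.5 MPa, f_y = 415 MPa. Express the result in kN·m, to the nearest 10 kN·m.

M_n ≈ 1240 kN·m

T = A_s f_y = 4780 × 415 = 1983700 N = 1983.7 kN.
From C = T: a = T/(0.85 f'_c b) = 1983700/(0.85 × 45.5 × 485) = 105.76 mm.
M_n = T(d − a/2) = 1983.7 kN × (680 − 52.88) mm = 1244.02 kN·m.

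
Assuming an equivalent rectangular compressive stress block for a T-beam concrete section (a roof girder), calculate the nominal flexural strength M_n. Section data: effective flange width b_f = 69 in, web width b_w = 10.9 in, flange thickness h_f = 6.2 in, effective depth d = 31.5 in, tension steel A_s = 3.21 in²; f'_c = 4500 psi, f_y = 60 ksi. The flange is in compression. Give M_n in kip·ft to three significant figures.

Tension: T = A_s f_y = 3.21 × 60 = 192.6 kips.
Try a within the flange: a = T/(0.85 f'_c b_f) = 192.6/(0.85 × 4.5 × 69) = 0.730 in.
Since a = 0.730 ≤ h_f = 6.2 in, the stress block lies entirely in the flange; analyse as a rectangular beam of width b_f.
M_n = T(d − a/2) = 192.6 × (31.5 − 0.365) = 5996.6 kip·in.
M_n = 5996.6/12 = 499.72 kip·ft.

M_n ≈ 500 kip·ft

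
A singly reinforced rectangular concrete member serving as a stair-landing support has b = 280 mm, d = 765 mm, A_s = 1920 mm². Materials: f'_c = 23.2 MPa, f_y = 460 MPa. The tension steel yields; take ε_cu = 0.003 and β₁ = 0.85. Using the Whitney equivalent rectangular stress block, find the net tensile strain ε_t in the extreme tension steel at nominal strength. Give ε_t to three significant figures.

ε_t ≈ 0.00920

a = A_s f_y/(0.85 f'_c b) = 159.95 mm.
β₁ = 0.85, so c = a/β₁ = 159.95/0.85 = 188.18 mm.
From the linear strain diagram with ε_cu = 0.003: ε_t = 0.003 (d − c)/c = 0.003 × (765 − 188.18)/188.18 = 0.00920.
Since ε_t ≥ 0.005, the section is tension-controlled.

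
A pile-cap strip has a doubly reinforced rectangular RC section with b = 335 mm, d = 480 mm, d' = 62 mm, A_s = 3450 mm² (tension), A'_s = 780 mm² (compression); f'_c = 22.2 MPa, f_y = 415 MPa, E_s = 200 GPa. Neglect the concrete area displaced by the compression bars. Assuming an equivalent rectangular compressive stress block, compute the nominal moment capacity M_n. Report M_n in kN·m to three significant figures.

M_n ≈ 570 kN·m

Assume both tension and compression steel yield.
Net tension couple steel: A_s − A'_s = 2670 mm².
a = (A_s − A'_s) f_y / (0.85 f'_c b) = 1108050/(0.85 × 22.2 × 335) = 175.28 mm.
c = a/β₁ = 175.28/0.85 = 206.21 mm; ε'_s = 0.003(c − d')/c = 0.0021 ≥ f_y/E_s = 0.0021, so compression steel does yield.
M_n = (A_s − A'_s) f_y (d − a/2) + A'_s f_y (d − d') = [1108050 × (480 − 87.64) + 323700 × (480 − 62)] × 10⁻⁶ = 434.75 + 135.31 = 570.06 kN·m.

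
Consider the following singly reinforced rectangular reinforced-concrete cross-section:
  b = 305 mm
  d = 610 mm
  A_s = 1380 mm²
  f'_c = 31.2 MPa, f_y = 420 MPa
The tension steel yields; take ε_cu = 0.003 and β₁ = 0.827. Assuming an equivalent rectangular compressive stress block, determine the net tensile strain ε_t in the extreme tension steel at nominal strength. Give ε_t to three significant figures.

a = A_s f_y/(0.85 f'_c b) = 71.66 mm.
β₁ = 0.827, so c = a/β₁ = 71.66/0.827 = 86.65 mm.
From the linear strain diagram with ε_cu = 0.003: ε_t = 0.003 (d − c)/c = 0.003 × (610 − 86.65)/86.65 = 0.0181.
Since ε_t ≥ 0.005, the section is tension-controlled.

ε_t ≈ 0.0181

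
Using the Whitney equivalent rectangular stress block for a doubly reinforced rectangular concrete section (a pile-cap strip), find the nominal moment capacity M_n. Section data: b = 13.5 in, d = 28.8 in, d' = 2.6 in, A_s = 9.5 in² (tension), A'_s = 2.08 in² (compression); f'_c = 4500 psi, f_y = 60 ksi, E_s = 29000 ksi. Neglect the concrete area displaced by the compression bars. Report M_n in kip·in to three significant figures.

M_n ≈ 14200 kip·in

Assume both steels yield.
a = (A_s − A'_s) f_y/(0.85 f'_c b) = (9.5 − 2.08) × 60/(0.85 × 4.5 × 13.5) = 8.622 in.
c = a/β₁ = 8.622/0.825 = 10.451 in; ε'_s = 0.003(c − d')/c = 0.0023 ≥ ε_y = 0.0021, so the compression steel yields.
M_n = (A_s − A'_s) f_y (d − a/2) + A'_s f_y (d − d') = 445.2 × (28.8 − 4.311) + 124.8 × (28.8 − 2.6) = 10902.5 + 3269.8 = 14172.3 kip·in.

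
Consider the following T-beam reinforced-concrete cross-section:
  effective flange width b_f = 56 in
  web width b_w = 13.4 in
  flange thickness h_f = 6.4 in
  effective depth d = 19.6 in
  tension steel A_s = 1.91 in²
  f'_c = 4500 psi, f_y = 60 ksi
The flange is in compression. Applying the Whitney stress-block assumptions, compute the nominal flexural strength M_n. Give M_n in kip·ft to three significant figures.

M_n ≈ 185 kip·ft

Tension: T = A_s f_y = 1.91 × 60 = 114.6 kips.
Try a within the flange: a = T/(0.85 f'_c b_f) = 114.6/(0.85 × 4.5 × 56) = 0.535 in.
Since a = 0.535 ≤ h_f = 6.4 in, the stress block lies entirely in the flange; analyse as a rectangular beam of width b_f.
M_n = T(d − a/2) = 114.6 × (19.6 − 0.2675) = 2215.5 kip·in.
M_n = 2215.5/12 = 184.63 kip·ft.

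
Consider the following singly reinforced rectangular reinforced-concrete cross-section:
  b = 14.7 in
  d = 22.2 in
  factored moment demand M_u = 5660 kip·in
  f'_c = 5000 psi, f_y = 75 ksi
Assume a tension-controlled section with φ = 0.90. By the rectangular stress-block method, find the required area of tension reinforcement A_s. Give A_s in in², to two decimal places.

A_s ≈ 4.27 in²

M_n = M_u/φ = 5660/0.90 = 6288.89 kip·in.
From M_n = 0.85 f'_c a b (d − a/2):
a = d − √(d² − 2M_n/(0.85 f'_c b)) = 22.2 − √(22.2² − 2 × 6288.89/(0.85 × 5 × 14.7)) = 5.126 in.
A_s = 0.85 f'_c a b / f_y = 0.85 × 5 × 5.126 × 14.7 / 75 = 4.270 in².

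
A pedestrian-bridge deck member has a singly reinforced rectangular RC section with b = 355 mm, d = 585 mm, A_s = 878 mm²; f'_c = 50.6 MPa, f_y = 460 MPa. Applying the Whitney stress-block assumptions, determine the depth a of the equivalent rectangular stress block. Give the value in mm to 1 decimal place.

T = A_s f_y = 878 × 460 = 403880 N = 403.88 kN.
Setting C = 0.85 f'_c a b equal to T: a = 403880/(0.85 × 50.6 × 355) = 26.5 mm.

a ≈ 26.5 mm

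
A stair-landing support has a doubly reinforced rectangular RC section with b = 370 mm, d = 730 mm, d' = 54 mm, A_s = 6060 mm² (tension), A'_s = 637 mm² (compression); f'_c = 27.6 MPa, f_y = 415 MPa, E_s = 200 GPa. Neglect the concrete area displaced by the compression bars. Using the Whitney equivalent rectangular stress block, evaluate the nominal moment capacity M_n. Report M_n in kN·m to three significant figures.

M_n ≈ 1530 kN·m

Assume both tension and compression steel yield.
Net tension couple steel: A_s − A'_s = 5423 mm².
a = (A_s − A'_s) f_y / (0.85 f'_c b) = 2250545/(0.85 × 27.6 × 370) = 259.27 mm.
c = a/β₁ = 259.27/0.85 = 305.02 mm; ε'_s = 0.003(c − d')/c = 0.0025 ≥ f_y/E_s = 0.0021, so compression steel does yield.
M_n = (A_s − A'_s) f_y (d − a/2) + A'_s f_y (d − d') = [2250545 × (730 − 129.635) + 264355 × (730 − 54)] × 10⁻⁶ = 1351.15 + 178.70 = 1529.85 kN·m.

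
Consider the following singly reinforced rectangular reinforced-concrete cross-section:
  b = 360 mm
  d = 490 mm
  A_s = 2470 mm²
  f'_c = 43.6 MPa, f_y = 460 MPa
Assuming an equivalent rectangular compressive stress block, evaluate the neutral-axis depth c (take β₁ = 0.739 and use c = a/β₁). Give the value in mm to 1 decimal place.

T = A_s f_y = 2470 × 460 = 1136200 N = 1136.2 kN.
Setting C = 0.85 f'_c a b equal to T: a = 1136200/(0.85 × 43.6 × 360) = 85.162 mm.
With β₁ = 0.739, c = a/β₁ = 85.162/0.739 = 115.2 mm.

c ≈ 115.2 mm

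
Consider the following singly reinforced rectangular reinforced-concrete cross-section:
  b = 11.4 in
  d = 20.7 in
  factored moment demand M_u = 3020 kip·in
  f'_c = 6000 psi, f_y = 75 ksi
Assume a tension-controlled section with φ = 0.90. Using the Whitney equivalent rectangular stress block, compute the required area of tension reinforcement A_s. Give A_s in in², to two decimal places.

A_s ≈ 2.33 in²

M_n = M_u/φ = 3020/0.90 = 3355.56 kip·in.
From M_n = 0.85 f'_c a b (d − a/2):
a = d − √(d² − 2M_n/(0.85 f'_c b)) = 20.7 − √(20.7² − 2 × 3355.56/(0.85 × 6 × 11.4)) = 3.007 in.
A_s = 0.85 f'_c a b / f_y = 0.85 × 6 × 3.007 × 11.4 / 75 = 2.331 in².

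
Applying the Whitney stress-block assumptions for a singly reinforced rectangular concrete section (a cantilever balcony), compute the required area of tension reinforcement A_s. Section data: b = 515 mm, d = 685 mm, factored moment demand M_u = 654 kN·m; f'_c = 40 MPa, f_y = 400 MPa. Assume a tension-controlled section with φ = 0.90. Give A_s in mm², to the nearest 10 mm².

A_s ≈ 2780 mm²

M_n = M_u/φ = 654/0.90 = 726.667 kN·m.
With M_n = 0.85 f'_c a b (d − a/2), solve the quadratic for a:
a = d − √(d² − 2M_n/(0.85 f'_c b)) = 685 − √(685² − 2 × 726.667×10⁶/(0.85 × 40 × 515)) = 63.53 mm.
A_s = 0.85 f'_c a b / f_y = 0.85 × 40 × 63.53 × 515 / 400 = 2781.0 mm².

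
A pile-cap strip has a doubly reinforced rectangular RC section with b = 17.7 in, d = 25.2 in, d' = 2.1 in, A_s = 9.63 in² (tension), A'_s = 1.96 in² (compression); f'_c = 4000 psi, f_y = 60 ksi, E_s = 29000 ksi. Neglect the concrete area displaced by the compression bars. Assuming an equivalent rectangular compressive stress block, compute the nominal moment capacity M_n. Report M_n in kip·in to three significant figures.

Assume both steels yield.
a = (A_s − A'_s) f_y/(0.85 f'_c b) = (9.63 − 1.96) × 60/(0.85 × 4 × 17.7) = 7.647 in.
c = a/β₁ = 7.647/0.85 = 8.996 in; ε'_s = 0.003(c − d')/c = 0.0023 ≥ ε_y = 0.0021, so the compression steel yields.
M_n = (A_s − A'_s) f_y (d − a/2) + A'_s f_y (d − d') = 460.2 × (25.2 − 3.8235) + 117.6 × (25.2 − 2.1) = 9837.5 + 2716.6 = 12554.1 kip·in.

M_n ≈ 12600 kip·in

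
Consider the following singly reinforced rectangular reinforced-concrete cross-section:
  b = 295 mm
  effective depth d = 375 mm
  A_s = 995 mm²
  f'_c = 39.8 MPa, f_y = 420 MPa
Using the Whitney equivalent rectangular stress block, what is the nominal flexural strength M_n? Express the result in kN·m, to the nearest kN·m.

T = A_s f_y = 995 × 420 = 417900 N = 417.9 kN.
From C = T: a = T/(0.85 f'_c b) = 417900/(0.85 × 39.8 × 295) = 41.87 mm.
M_n = T(d − a/2) = 417.9 kN × (375 − 20.935) mm = 147.96 kN·m.

M_n ≈ 148 kN·m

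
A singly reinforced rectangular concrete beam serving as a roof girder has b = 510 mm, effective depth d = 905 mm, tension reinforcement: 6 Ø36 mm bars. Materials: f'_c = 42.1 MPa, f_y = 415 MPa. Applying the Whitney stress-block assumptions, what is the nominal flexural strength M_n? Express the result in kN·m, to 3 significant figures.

A_s = 6 × 1018 = 6108 mm².
T = A_s f_y = 6108 × 415 = 2534820 N = 2534.82 kN.
From C = T: a = T/(0.85 f'_c b) = 2534820/(0.85 × 42.1 × 510) = 138.89 mm.
M_n = T(d − a/2) = 2534.82 kN × (905 − 69.445) mm = 2117.98 kN·m.

M_n ≈ 2120 kN·m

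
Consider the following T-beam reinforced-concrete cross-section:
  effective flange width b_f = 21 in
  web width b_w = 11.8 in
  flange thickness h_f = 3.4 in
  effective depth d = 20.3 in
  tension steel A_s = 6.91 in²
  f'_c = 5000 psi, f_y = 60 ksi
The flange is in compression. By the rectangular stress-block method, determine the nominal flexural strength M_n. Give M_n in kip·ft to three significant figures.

M_n ≈ 617 kip·ft

Tension: T = A_s f_y = 6.91 × 60 = 414.6 kips.
Try a within the flange: a = T/(0.85 f'_c b_f) = 414.6/(0.85 × 5 × 21) = 4.645 in.
a = 4.645 > h_f = 3.4 in: the block extends into the web. Split into flange-overhang and web parts.
C_f = 0.85 f'_c (b_f − b_w) h_f = 0.85 × 5 × (21 − 11.8) × 3.4 = 132.9 kips.
Remaining web compression depth: a_w = (T − C_f)/(0.85 f'_c b_w) = (414.6 − 132.9)/(0.85 × 5 × 11.8) = 5.617 in.
M_n = C_f(d − h_f/2) + (T − C_f)(d − a_w/2) = 132.9 × (20.3 − 1.7) + 281.7 × (20.3 − 2.8085) = 2471.9 + 4927.4 = 7399.3 kip·in.
M_n = 7399.3/12 = 616.61 kip·ft.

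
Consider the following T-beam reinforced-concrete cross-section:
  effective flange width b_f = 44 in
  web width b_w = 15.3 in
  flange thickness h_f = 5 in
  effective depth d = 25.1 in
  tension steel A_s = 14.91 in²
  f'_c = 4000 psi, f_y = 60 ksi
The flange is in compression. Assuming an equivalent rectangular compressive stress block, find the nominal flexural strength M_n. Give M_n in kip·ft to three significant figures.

M_n ≈ 1640 kip·ft

Tension: T = A_s f_y = 14.91 × 60 = 894.6 kips.
Try a within the flange: a = T/(0.85 f'_c b_f) = 894.6/(0.85 × 4 × 44) = 5.980 in.
a = 5.980 > h_f = 5 in: the block extends into the web. Split into flange-overhang and web parts.
C_f = 0.85 f'_c (b_f − b_w) h_f = 0.85 × 4 × (44 − 15.3) × 5 = 487.9 kips.
Remaining web compression depth: a_w = (T − C_f)/(0.85 f'_c b_w) = (894.6 − 487.9)/(0.85 × 4 × 15.3) = 7.818 in.
M_n = C_f(d − h_f/2) + (T − C_f)(d − a_w/2) = 487.9 × (25.1 − 2.5) + 406.7 × (25.1 − 3.909) = 11026.5 + 8618.4 = 19644.9 kip·in.
M_n = 19644.9/12 = 1637.08 kip·ft.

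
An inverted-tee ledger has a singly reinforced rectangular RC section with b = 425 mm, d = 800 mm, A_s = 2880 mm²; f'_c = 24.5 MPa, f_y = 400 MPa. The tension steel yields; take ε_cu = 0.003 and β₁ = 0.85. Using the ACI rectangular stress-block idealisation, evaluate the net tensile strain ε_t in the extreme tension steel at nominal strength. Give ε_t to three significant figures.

a = A_s f_y/(0.85 f'_c b) = 130.16 mm.
β₁ = 0.85, so c = a/β₁ = 130.16/0.85 = 153.13 mm.
From the linear strain diagram with ε_cu = 0.003: ε_t = 0.003 (d − c)/c = 0.003 × (800 − 153.13)/153.13 = 0.0127.
Since ε_t ≥ 0.005, the section is tension-controlled.

ε_t ≈ 0.0127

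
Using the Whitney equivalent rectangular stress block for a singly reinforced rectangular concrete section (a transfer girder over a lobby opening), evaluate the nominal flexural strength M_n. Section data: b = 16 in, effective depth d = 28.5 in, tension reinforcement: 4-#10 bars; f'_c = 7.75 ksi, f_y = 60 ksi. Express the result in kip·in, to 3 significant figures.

A_s = 4 × 1.27 = 5.08 in².
T = A_s f_y = 5.08 × 60 = 304.8 kips.
a = T/(0.85 f'_c b) = 304.8/(0.85 × 7.75 × 16) = 2.892 in.
M_n = T(d − a/2) = 304.8 × (28.5 − 1.446) = 8246.1 kip·in.

M_n ≈ 8250 kip·in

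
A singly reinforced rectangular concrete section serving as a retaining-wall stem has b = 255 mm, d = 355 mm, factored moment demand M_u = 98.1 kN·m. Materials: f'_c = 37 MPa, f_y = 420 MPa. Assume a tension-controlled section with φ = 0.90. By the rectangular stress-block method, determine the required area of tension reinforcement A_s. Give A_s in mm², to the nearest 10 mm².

A_s ≈ 780 mm²

M_n = M_u/φ = 98.1/0.90 = 109 kN·m.
With M_n = 0.85 f'_c a b (d − a/2), solve the quadratic for a:
a = d − √(d² − 2M_n/(0.85 f'_c b)) = 355 − √(355² − 2 × 109×10⁶/(0.85 × 37 × 255)) = 40.61 mm.
A_s = 0.85 f'_c a b / f_y = 0.85 × 37 × 40.61 × 255 / 420 = 775.4 mm².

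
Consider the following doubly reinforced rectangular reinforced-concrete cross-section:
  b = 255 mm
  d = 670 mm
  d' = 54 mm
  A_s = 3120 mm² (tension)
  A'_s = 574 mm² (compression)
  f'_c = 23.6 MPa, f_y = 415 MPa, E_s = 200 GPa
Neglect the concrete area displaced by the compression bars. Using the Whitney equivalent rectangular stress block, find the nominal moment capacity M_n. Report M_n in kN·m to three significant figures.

Assume both tension and compression steel yield.
Net tension couple steel: A_s − A'_s = 2546 mm².
a = (A_s − A'_s) f_y / (0.85 f'_c b) = 1056590/(0.85 × 23.6 × 255) = 206.55 mm.
c = a/β₁ = 206.55/0.85 = 243.00 mm; ε'_s = 0.003(c − d')/c = 0.0023 ≥ f_y/E_s = 0.0021, so compression steel does yield.
M_n = (A_s − A'_s) f_y (d − a/2) + A'_s f_y (d − d') = [1056590 × (670 − 103.275) + 238210 × (670 − 54)] × 10⁻⁶ = 598.80 + 146.74 = 745.54 kN·m.

M_n ≈ 746 kN·m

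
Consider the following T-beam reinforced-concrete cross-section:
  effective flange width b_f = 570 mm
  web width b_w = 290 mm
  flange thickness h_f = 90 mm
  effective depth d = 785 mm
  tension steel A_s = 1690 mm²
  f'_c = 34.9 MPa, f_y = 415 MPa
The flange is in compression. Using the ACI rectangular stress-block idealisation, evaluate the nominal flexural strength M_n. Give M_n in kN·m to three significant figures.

Tension: T = A_s f_y = 1690 × 415 = 701350 N.
Try a within the flange: a = T/(0.85 f'_c b_f) = 701350/(0.85 × 34.9 × 570) = 41.48 mm.
Since a = 41.48 ≤ h_f = 90 mm, the stress block lies entirely in the flange; analyse as a rectangular beam of width b_f.
M_n = T(d − a/2) = 701350 × (785 − 20.74) = 536.01 × 10⁶ N·mm.
M_n = 536.01 kN·m.

M_n ≈ 536 kN·m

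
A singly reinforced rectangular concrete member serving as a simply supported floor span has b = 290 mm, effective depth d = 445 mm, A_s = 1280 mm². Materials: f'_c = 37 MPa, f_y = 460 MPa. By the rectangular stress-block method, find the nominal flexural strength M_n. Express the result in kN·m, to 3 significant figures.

T = A_s f_y = 1280 × 460 = 588800 N = 588.8 kN.
From C = T: a = T/(0.85 f'_c b) = 588800/(0.85 × 37 × 290) = 64.56 mm.
M_n = T(d − a/2) = 588.8 kN × (445 − 32.28) mm = 243.01 kN·m.

M_n ≈ 243 kN·m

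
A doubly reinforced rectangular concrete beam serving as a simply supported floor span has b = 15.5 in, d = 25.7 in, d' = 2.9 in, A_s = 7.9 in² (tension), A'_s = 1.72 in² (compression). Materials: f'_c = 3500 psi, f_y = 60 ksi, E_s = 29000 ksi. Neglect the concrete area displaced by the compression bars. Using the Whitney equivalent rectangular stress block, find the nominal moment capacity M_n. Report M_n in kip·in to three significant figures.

Assume both steels yield.
a = (A_s − A'_s) f_y/(0.85 f'_c b) = (7.9 − 1.72) × 60/(0.85 × 3.5 × 15.5) = 8.041 in.
c = a/β₁ = 8.041/0.85 = 9.460 in; ε'_s = 0.003(c − d')/c = 0.0021 ≥ ε_y = 0.0021, so the compression steel yields.
M_n = (A_s − A'_s) f_y (d − a/2) + A'_s f_y (d − d') = 370.8 × (25.7 − 4.0205) + 103.2 × (25.7 − 2.9) = 8038.8 + 2353.0 = 10391.8 kip·in.

M_n ≈ 10400 kip·in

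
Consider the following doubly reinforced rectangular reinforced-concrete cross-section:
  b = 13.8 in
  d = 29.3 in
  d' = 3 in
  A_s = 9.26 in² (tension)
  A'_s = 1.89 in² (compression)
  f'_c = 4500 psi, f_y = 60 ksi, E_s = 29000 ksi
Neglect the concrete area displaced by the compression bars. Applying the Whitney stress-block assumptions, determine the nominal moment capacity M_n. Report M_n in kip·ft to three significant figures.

Assume both steels yield.
a = (A_s − A'_s) f_y/(0.85 f'_c b) = (9.26 − 1.89) × 60/(0.85 × 4.5 × 13.8) = 8.377 in.
c = a/β₁ = 8.377/0.825 = 10.154 in; ε'_s = 0.003(c − d')/c = 0.0021 ≥ ε_y = 0.0021, so the compression steel yields.
M_n = (A_s − A'_s) f_y (d − a/2) + A'_s f_y (d − d') = 442.2 × (29.3 − 4.1885) + 113.4 × (29.3 − 3) = 11104.3 + 2982.4 = 14086.7 kip·in = 14086.7/12 = 1173.89 kip·ft.

M_n ≈ 1170 kip·ft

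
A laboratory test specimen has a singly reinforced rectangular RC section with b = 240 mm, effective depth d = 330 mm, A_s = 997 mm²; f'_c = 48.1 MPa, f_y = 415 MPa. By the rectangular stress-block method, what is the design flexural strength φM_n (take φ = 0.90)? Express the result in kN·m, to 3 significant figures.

φM_n ≈ 115 kN·m

T = A_s f_y = 997 × 415 = 413755 N = 413.755 kN.
From C = T: a = T/(0.85 f'_c b) = 413755/(0.85 × 48.1 × 240) = 42.17 mm.
M_n = T(d − a/2) = 413.755 kN × (330 − 21.085) mm = 127.82 kN·m.
φM_n = 0.90 × 127.82 = 115.04 kN·m.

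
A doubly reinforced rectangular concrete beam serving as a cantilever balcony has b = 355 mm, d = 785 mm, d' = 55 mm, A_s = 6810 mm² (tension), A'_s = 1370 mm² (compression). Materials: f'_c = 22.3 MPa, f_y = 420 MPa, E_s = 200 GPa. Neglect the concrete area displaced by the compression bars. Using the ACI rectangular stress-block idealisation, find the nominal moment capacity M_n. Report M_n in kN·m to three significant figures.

Assume both tension and compression steel yield.
Net tension couple steel: A_s − A'_s = 5440 mm².
a = (A_s − A'_s) f_y / (0.85 f'_c b) = 2284800/(0.85 × 22.3 × 355) = 339.54 mm.
c = a/β₁ = 339.54/0.85 = 399.46 mm; ε'_s = 0.003(c − d')/c = 0.0026 ≥ f_y/E_s = 0.0021, so compression steel does yield.
M_n = (A_s − A'_s) f_y (d − a/2) + A'_s f_y (d − d') = [2284800 × (785 − 169.77) + 575400 × (785 − 55)] × 10⁻⁶ = 1405.68 + 420.04 = 1825.72 kN·m.

M_n ≈ 1830 kN·m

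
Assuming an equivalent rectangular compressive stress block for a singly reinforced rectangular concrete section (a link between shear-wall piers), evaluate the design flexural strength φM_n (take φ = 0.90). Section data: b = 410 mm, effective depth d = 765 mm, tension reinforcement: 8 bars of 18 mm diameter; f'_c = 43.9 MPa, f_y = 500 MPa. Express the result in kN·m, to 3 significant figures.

φM_n ≈ 669 kN·m

A_s = 8 × 254 = 2032 mm².
T = A_s f_y = 2032 × 500 = 1016000 N = 1016 kN.
From C = T: a = T/(0.85 f'_c b) = 1016000/(0.85 × 43.9 × 410) = 66.41 mm.
M_n = T(d − a/2) = 1016 kN × (765 − 33.205) mm = 743.50 kN·m.
φM_n = 0.90 × 743.50 = 669.15 kN·m.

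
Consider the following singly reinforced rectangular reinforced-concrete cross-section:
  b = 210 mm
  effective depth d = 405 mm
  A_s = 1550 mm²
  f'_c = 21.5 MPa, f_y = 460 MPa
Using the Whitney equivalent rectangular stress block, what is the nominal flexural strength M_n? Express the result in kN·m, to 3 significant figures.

T = A_s f_y = 1550 × 460 = 713000 N = 713 kN.
From C = T: a = T/(0.85 f'_c b) = 713000/(0.85 × 21.5 × 210) = 185.79 mm.
M_n = T(d − a/2) = 713 kN × (405 − 92.895) mm = 222.53 kN·m.

M_n ≈ 223 kN·m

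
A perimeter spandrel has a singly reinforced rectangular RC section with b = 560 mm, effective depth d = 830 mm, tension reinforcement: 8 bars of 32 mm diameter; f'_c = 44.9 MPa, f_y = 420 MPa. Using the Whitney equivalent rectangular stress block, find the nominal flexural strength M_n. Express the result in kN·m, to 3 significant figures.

M_n ≈ 2070 kN·m

A_s = 8 × 804 = 6432 mm².
T = A_s f_y = 6432 × 420 = 2701440 N = 2701.44 kN.
From C = T: a = T/(0.85 f'_c b) = 2701440/(0.85 × 44.9 × 560) = 126.40 mm.
M_n = T(d − a/2) = 2701.44 kN × (830 − 63.2) mm = 2071.46 kN·m.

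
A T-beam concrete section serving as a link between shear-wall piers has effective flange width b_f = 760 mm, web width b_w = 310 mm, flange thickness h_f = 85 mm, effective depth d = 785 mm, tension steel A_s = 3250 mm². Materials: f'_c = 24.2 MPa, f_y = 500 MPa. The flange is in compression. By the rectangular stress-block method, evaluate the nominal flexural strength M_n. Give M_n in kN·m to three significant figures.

Tension: T = A_s f_y = 3250 × 500 = 1625000 N.
Try a within the flange: a = T/(0.85 f'_c b_f) = 1625000/(0.85 × 24.2 × 760) = 103.95 mm.
a = 103.95 > h_f = 85 mm: the block extends into the web. Split into flange-overhang and web parts.
C_f = 0.85 f'_c (b_f − b_w) h_f = 0.85 × 24.2 × (760 − 310) × 85 = 786803 N.
Remaining web compression depth: a_w = (T − C_f)/(0.85 f'_c b_w) = (1625000 − 786803)/(0.85 × 24.2 × 310) = 131.45 mm.
M_n = C_f(d − h_f/2) + (T − C_f)(d − a_w/2) = 786803 × (785 − 42.5) + 838197 × (785 − 65.725) = 584.20 + 602.89 = 1187.09 × 10⁶ N·mm.
M_n = 1187.09 kN·m.

M_n ≈ 1190 kN·m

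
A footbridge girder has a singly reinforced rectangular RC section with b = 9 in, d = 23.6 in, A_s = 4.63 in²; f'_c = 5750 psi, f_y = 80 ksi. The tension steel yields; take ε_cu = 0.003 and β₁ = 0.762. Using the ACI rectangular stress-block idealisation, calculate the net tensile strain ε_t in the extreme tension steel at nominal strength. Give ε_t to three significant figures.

a = A_s f_y/(0.85 f'_c b) = 8.421 in.
β₁ = 0.762, so c = a/β₁ = 8.421/0.762 = 11.051 in.
From the linear strain diagram with ε_cu = 0.003: ε_t = 0.003 (d − c)/c = 0.003 × (23.6 − 11.051)/11.051 = 0.00341.
ε_t < 0.004 — the section is over-reinforced for flexure under ACI limits.

ε_t ≈ 0.00341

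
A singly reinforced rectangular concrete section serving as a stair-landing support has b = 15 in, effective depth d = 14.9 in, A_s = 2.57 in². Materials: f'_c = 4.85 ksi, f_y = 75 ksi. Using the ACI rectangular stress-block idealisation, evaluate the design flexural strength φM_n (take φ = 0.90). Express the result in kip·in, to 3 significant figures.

φM_n ≈ 2310 kip·in

T = A_s f_y = 2.57 × 75 = 192.75 kips.
a = T/(0.85 f'_c b) = 192.75/(0.85 × 4.85 × 15) = 3.117 in.
M_n = T(d − a/2) = 192.75 × (14.9 − 1.5585) = 2571.6 kip·in.
φM_n = 0.90 × 2571.6 = 2314.4 kip·in.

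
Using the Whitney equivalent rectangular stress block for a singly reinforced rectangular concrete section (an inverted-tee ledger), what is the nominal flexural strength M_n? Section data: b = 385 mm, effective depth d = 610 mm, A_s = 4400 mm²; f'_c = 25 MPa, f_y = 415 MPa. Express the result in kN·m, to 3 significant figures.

T = A_s f_y = 4400 × 415 = 1826000 N = 1826 kN.
From C = T: a = T/(0.85 f'_c b) = 1826000/(0.85 × 25 × 385) = 223.19 mm.
M_n = T(d − a/2) = 1826 kN × (610 − 111.595) mm = 910.09 kN·m.

M_n ≈ 910 kN·m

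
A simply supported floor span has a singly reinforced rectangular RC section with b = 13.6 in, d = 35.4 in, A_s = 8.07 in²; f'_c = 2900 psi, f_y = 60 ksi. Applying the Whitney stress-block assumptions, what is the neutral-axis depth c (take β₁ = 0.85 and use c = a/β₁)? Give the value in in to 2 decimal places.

T = A_s f_y = 8.07 × 60 = 484.2 kips.
a = T/(0.85 f'_c b) = 484.2/(0.85 × 2.9 × 13.6) = 14.4434 in.
With β₁ = 0.85, c = a/β₁ = 14.4434/0.85 = 16.99 in.

c ≈ 16.99 in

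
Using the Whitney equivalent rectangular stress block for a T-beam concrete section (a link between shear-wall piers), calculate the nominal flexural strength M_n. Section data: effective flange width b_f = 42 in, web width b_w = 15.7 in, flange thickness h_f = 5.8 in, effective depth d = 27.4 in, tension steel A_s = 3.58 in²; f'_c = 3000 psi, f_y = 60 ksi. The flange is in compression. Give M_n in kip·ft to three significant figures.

Tension: T = A_s f_y = 3.58 × 60 = 214.8 kips.
Try a within the flange: a = T/(0.85 f'_c b_f) = 214.8/(0.85 × 3 × 42) = 2.006 in.
Since a = 2.006 ≤ h_f = 5.8 in, the stress block lies entirely in the flange; analyse as a rectangular beam of width b_f.
M_n = T(d − a/2) = 214.8 × (27.4 − 1.003) = 5670.1 kip·in.
M_n = 5670.1/12 = 472.51 kip·ft.

M_n ≈ 473 kip·ft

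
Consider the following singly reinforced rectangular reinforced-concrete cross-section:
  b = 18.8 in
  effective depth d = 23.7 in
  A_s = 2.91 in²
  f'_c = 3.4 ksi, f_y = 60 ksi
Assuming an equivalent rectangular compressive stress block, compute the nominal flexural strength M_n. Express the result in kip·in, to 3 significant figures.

T = A_s f_y = 2.91 × 60 = 174.6 kips.
a = T/(0.85 f'_c b) = 174.6/(0.85 × 3.4 × 18.8) = 3.214 in.
M_n = T(d − a/2) = 174.6 × (23.7 − 1.607) = 3857.4 kip·in.

M_n ≈ 3860 kip·in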